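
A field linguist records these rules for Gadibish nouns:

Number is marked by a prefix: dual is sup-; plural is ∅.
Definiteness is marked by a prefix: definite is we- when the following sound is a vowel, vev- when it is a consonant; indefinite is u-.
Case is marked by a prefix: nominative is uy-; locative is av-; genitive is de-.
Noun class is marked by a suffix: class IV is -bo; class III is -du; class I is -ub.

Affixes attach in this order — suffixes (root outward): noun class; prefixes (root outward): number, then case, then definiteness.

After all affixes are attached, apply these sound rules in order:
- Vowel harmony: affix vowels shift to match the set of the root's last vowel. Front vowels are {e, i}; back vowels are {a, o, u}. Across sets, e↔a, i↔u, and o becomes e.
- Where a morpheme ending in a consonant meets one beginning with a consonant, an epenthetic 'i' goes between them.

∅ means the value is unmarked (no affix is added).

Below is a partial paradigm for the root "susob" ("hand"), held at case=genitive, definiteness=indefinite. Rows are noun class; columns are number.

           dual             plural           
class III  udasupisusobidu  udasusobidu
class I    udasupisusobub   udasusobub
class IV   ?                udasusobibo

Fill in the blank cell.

Attach number dual sup- → supsusob.
Attach case genitive de- → desupsusob.
Attach definiteness indefinite u- → udesupsusob.
Attach noun class class IV -bo → udesupsusobbo.
Apply vowel harmony: udesupsusobbo → udasupsusobbo.
Apply epenthesis: udasupsusobbo → udasupisusobibo.

udasupisusobibo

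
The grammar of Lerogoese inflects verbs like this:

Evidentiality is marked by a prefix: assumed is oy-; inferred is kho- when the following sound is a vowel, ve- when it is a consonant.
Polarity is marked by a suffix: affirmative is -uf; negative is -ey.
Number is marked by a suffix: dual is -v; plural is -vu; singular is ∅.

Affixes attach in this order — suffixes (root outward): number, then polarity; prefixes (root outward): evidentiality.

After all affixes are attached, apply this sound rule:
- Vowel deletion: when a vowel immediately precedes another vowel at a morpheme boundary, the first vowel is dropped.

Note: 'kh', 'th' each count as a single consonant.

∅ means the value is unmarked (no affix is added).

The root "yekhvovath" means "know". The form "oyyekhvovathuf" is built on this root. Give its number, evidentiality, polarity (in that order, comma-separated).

singular, assumed, affirmative

Segment: oy-yekhvovath-uf.
number: ∅ → singular.
evidentiality: oy- → assumed.
polarity: -uf → affirmative.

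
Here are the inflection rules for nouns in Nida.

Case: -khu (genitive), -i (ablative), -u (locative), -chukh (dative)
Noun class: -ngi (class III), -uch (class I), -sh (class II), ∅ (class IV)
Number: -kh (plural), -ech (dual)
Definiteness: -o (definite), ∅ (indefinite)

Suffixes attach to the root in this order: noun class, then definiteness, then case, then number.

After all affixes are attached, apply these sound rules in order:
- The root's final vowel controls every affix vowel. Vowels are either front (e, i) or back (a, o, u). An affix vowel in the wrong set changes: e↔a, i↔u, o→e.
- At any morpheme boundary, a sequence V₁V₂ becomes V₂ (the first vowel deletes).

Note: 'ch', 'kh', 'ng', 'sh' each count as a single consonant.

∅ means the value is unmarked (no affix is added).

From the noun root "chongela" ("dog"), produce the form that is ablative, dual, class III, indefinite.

chongelangach

Attach noun class class III -ngi → chongelangi.
definiteness = indefinite: zero marking, form stays chongelangi.
Attach case ablative -i → chongelangii.
Attach number dual -ech → chongelangiiech.
Apply vowel harmony: chongelangiiech → chongelanguuach.
Apply vowel deletion: chongelanguuach → chongelangach.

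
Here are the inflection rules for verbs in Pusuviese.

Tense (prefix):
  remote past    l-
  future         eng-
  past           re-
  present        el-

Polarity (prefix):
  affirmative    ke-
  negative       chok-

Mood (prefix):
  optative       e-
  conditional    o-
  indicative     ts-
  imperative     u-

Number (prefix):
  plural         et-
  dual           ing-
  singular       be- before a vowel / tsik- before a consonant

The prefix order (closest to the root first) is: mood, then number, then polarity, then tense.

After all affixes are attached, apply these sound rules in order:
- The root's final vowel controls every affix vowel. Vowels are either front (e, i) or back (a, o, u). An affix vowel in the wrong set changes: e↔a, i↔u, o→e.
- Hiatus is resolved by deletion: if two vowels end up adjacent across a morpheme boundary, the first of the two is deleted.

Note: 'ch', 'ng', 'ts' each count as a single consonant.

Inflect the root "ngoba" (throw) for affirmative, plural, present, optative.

Attach mood optative e- → engoba.
Attach number plural et- → etengoba.
Attach polarity affirmative ke- → keetengoba.
Attach tense present el- → elkeetengoba.
Apply vowel harmony: elkeetengoba → alkaatangoba.
Apply vowel deletion: alkaatangoba → alkatangoba.

alkatangoba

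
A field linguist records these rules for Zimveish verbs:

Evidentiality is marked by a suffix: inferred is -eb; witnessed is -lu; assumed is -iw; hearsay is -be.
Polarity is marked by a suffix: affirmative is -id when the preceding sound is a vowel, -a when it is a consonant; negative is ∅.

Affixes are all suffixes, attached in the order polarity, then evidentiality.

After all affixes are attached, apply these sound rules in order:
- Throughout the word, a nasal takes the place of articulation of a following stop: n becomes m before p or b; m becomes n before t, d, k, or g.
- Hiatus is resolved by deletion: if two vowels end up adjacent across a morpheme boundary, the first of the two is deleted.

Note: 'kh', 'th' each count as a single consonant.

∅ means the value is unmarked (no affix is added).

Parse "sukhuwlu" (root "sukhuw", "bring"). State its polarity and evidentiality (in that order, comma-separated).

Segment: sukhuw-lu.
polarity: ∅ → negative.
evidentiality: -lu → witnessed.

negative, witnessed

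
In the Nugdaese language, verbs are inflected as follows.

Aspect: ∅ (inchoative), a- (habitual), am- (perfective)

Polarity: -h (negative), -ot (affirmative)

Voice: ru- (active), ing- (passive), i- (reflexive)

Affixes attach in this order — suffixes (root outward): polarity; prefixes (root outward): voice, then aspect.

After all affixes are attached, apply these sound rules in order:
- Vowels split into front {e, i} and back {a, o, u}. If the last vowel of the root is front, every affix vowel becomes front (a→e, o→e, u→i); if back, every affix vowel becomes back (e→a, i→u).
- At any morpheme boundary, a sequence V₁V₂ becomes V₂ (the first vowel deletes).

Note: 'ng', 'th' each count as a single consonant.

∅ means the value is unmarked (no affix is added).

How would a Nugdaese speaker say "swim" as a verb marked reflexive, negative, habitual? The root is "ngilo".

Attach voice reflexive i- → ingilo.
Attach polarity negative -h → ingiloh.
Attach aspect habitual a- → aingiloh.
Apply vowel harmony: aingiloh → aungiloh.
Apply vowel deletion: aungiloh → ungiloh.

ungiloh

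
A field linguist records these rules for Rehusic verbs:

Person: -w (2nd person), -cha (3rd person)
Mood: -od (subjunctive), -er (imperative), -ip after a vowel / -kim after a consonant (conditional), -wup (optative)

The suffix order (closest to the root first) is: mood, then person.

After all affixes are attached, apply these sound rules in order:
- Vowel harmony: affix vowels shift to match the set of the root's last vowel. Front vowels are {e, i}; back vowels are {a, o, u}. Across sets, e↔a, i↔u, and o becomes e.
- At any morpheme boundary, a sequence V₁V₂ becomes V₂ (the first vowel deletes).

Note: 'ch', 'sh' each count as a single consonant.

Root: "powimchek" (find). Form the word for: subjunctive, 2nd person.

Attach mood subjunctive -od → powimchekod.
Attach person 2nd person -w → powimchekodw.
Apply vowel harmony: powimchekodw → powimchekedw.
Vowel deletion: no change.

powimchekedw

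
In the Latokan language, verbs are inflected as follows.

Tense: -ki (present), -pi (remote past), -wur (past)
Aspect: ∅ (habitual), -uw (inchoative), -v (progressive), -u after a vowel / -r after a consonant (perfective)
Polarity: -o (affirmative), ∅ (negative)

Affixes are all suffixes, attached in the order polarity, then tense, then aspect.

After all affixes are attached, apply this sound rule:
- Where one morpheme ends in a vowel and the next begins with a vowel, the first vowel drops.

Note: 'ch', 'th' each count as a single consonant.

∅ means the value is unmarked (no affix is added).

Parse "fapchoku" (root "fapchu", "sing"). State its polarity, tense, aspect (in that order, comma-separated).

affirmative, present, perfective

Segment: fapchu-o-ki-u.
polarity: -o → affirmative.
tense: -ki → present.
aspect: -u/r → perfective.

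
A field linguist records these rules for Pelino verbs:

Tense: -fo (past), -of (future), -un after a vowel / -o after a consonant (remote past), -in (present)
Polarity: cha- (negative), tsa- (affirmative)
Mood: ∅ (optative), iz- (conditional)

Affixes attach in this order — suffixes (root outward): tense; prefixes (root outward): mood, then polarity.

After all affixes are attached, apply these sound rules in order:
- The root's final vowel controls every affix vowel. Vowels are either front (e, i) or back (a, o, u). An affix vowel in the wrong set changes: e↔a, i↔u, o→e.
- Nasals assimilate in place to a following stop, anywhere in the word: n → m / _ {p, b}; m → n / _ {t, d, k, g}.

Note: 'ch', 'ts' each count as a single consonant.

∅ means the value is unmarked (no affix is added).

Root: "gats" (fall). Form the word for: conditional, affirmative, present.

tsauzgatsun

Attach mood conditional iz- → izgats.
Attach tense present -in → izgatsin.
Attach polarity affirmative tsa- → tsaizgatsin.
Apply vowel harmony: tsaizgatsin → tsauzgatsun.
Nasal assimilation: no change.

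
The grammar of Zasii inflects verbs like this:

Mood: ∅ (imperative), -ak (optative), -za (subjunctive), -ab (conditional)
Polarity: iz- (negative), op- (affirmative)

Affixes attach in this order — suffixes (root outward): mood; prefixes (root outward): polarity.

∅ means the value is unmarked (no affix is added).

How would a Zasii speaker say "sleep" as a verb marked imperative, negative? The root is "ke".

mood = imperative: zero marking, form stays ke.
Attach polarity negative iz- → izke.

izke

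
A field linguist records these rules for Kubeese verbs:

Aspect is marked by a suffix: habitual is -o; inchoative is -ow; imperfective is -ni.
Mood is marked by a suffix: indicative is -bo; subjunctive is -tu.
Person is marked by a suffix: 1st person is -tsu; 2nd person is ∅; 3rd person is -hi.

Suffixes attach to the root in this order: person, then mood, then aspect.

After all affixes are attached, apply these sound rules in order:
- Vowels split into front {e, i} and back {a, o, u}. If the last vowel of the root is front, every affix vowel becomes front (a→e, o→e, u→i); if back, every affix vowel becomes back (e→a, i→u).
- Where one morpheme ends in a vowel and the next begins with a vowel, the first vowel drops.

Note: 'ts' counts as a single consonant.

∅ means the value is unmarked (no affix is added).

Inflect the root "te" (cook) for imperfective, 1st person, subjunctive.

Attach person 1st person -tsu → tetsu.
Attach mood subjunctive -tu → tetsutu.
Attach aspect imperfective -ni → tetsutuni.
Apply vowel harmony: tetsutuni → tetsitini.
Vowel deletion: no change.

tetsitini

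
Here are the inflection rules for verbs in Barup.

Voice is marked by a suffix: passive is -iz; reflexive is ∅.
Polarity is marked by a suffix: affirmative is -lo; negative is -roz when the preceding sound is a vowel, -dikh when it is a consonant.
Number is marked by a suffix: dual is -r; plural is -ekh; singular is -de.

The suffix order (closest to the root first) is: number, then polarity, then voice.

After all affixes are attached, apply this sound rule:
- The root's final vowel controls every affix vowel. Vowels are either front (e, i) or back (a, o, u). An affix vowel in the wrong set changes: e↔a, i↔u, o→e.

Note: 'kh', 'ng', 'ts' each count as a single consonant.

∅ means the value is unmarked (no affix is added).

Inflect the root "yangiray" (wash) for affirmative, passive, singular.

Attach number singular -de → yangirayde.
Attach polarity affirmative -lo → yangiraydelo.
Attach voice passive -iz → yangiraydeloiz.
Apply vowel harmony: yangiraydeloiz → yangiraydalouz.

yangiraydalouz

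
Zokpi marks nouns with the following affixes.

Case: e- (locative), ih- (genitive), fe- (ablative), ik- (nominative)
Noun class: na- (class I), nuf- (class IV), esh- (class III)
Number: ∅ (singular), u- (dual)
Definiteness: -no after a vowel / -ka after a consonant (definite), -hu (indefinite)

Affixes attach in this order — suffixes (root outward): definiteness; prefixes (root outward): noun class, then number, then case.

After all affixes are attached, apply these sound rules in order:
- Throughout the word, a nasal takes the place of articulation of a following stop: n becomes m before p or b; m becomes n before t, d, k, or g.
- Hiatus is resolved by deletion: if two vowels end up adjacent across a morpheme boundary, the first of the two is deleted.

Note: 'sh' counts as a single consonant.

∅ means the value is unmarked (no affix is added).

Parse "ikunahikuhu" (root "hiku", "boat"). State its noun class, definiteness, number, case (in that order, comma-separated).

Segment: ik-u-na-hiku-hu.
noun class: na- → class I.
definiteness: -hu → indefinite.
number: u- → dual.
case: ik- → nominative.

class I, indefinite, dual, nominative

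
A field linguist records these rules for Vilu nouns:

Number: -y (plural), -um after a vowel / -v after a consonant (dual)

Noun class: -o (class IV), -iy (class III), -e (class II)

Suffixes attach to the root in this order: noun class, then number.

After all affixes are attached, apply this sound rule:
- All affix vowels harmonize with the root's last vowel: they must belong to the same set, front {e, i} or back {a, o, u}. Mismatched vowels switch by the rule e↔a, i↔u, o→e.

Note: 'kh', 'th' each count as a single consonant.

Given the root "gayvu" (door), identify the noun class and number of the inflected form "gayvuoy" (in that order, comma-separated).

class IV, plural

Segment: gayvu-o-y.
noun class: -o → class IV.
number: -y → plural.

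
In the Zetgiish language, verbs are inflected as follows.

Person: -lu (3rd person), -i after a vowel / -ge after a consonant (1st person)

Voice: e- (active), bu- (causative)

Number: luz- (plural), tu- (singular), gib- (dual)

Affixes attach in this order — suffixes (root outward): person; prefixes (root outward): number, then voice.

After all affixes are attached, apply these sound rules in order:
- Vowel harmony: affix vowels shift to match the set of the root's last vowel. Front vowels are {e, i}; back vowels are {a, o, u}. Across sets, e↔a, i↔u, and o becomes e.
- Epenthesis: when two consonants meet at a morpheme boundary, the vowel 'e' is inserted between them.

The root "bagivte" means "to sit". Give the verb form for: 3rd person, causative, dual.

Attach number dual gib- → gibbagivte.
Attach person 3rd person -lu → gibbagivtelu.
Attach voice causative bu- → bugibbagivtelu.
Apply vowel harmony: bugibbagivtelu → bigibbagivteli.
Apply epenthesis: bigibbagivteli → bigibebagivteli.

bigibebagivteli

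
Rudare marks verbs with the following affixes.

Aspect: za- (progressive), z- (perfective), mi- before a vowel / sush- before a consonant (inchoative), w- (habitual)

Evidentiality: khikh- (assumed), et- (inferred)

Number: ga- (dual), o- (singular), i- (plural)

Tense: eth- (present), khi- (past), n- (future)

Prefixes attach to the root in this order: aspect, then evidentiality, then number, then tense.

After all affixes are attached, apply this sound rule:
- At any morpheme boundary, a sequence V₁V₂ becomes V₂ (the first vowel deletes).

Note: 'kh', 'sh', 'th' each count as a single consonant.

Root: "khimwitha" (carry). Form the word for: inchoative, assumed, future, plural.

nikhikhsushkhimwitha

Attach aspect inchoative sush- (before consonant 'kh') → sushkhimwitha.
Attach evidentiality assumed khikh- → khikhsushkhimwitha.
Attach number plural i- → ikhikhsushkhimwitha.
Attach tense future n- → nikhikhsushkhimwitha.
Vowel deletion: no change.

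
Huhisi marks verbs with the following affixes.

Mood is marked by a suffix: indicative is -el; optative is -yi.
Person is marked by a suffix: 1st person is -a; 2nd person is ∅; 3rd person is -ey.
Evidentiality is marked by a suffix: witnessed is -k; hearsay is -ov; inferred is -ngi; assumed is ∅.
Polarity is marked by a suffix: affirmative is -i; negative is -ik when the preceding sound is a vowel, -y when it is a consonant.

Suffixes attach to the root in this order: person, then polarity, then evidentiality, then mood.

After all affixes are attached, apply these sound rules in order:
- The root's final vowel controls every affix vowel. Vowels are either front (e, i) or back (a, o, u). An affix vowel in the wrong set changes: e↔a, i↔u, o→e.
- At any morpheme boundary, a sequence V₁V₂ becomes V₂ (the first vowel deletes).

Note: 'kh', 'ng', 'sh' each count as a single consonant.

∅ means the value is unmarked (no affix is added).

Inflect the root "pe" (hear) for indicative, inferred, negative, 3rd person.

peyyngel

Attach person 3rd person -ey → peey.
Attach polarity negative -y (after consonant 'y') → peeyy.
Attach evidentiality inferred -ngi → peeyyngi.
Attach mood indicative -el → peeyyngiel.
Vowel harmony: no change.
Apply vowel deletion: peeyyngiel → peyyngel.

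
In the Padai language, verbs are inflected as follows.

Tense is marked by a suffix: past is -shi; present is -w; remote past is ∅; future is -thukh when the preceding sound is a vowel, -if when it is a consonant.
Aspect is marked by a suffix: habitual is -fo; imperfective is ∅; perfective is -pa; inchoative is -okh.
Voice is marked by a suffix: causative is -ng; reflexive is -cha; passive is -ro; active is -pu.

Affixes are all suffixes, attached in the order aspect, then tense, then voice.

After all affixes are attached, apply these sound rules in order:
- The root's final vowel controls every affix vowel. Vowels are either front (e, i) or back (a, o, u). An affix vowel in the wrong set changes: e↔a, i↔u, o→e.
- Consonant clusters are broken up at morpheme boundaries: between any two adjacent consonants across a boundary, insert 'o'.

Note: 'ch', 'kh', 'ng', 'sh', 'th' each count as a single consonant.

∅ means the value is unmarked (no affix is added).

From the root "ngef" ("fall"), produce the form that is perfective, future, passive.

ngefopethikhore

Attach aspect perfective -pa → ngefpa.
Attach tense future -thukh (after vowel 'a') → ngefpathukh.
Attach voice passive -ro → ngefpathukhro.
Apply vowel harmony: ngefpathukhro → ngefpethikhre.
Apply epenthesis: ngefpethikhre → ngefopethikhore.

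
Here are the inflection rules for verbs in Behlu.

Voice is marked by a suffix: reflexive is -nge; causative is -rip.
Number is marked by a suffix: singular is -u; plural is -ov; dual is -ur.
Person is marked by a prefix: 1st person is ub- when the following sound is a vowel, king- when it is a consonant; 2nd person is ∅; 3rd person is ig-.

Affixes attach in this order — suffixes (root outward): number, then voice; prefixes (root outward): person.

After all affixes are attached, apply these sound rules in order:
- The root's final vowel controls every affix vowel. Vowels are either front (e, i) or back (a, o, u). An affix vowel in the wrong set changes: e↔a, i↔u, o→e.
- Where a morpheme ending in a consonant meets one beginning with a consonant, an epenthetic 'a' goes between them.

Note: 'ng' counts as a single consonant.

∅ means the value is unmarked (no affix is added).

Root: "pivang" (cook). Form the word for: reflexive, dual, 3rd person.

Attach number dual -ur → pivangur.
Attach voice reflexive -nge → pivangurnge.
Attach person 3rd person ig- → igpivangurnge.
Apply vowel harmony: igpivangurnge → ugpivangurnga.
Apply epenthesis: ugpivangurnga → ugapivanguranga.

ugapivanguranga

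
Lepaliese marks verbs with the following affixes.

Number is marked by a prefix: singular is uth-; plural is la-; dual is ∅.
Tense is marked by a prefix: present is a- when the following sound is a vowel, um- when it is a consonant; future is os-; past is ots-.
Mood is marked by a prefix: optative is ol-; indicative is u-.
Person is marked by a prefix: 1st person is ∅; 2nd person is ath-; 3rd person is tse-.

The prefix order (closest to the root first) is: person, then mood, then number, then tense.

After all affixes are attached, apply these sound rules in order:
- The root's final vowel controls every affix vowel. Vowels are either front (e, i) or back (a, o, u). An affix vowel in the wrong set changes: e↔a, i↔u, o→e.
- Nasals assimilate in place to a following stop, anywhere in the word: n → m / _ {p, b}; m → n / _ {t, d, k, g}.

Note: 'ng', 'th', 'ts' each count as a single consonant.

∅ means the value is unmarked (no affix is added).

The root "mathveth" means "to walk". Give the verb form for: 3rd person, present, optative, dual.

Attach person 3rd person tse- → tsemathveth.
Attach mood optative ol- → oltsemathveth.
number = dual: zero marking, form stays oltsemathveth.
Attach tense present a- (before vowel 'o') → aoltsemathveth.
Apply vowel harmony: aoltsemathveth → eeltsemathveth.
Nasal assimilation: no change.

eeltsemathveth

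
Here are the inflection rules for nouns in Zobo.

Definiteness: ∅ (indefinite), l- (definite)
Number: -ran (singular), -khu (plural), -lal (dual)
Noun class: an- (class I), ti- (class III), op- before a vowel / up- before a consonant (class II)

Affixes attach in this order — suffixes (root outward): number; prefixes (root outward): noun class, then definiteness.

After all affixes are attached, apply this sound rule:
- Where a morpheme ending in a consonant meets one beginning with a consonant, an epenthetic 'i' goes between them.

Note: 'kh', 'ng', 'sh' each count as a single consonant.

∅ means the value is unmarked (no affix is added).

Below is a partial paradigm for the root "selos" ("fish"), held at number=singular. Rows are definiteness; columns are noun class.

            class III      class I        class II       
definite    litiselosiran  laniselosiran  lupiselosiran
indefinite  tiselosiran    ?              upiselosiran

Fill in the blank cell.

aniselosiran

Attach noun class class I an- → anselos.
Attach number singular -ran → anselosran.
definiteness = indefinite: zero marking, form stays anselosran.
Apply epenthesis: anselosran → aniselosiran.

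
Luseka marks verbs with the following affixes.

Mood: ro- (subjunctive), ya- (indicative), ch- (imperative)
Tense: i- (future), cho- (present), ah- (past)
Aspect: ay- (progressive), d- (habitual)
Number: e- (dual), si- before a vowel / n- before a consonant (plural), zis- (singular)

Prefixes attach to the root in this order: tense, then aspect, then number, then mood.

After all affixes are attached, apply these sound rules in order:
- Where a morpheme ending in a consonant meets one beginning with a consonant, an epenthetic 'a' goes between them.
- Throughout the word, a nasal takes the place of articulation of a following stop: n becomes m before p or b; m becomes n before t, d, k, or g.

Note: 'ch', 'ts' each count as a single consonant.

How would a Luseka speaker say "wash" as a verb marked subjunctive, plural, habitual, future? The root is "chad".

Attach tense future i- → ichad.
Attach aspect habitual d- → dichad.
Attach number plural n- (before consonant 'd') → ndichad.
Attach mood subjunctive ro- → rondichad.
Apply epenthesis: rondichad → ronadichad.
Nasal assimilation: no change.

ronadichad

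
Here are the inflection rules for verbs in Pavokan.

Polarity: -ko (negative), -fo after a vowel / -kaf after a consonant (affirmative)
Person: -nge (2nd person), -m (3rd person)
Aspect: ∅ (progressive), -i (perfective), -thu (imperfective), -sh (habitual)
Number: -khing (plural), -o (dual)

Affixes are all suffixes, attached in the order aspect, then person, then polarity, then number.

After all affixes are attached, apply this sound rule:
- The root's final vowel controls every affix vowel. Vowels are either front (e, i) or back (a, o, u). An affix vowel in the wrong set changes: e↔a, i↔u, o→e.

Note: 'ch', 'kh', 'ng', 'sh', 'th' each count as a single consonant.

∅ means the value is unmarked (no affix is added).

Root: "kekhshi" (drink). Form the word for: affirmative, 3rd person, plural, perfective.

kekhshiimkefkhing

Attach aspect perfective -i → kekhshii.
Attach person 3rd person -m → kekhshiim.
Attach polarity affirmative -kaf (after consonant 'm') → kekhshiimkaf.
Attach number plural -khing → kekhshiimkafkhing.
Apply vowel harmony: kekhshiimkafkhing → kekhshiimkefkhing.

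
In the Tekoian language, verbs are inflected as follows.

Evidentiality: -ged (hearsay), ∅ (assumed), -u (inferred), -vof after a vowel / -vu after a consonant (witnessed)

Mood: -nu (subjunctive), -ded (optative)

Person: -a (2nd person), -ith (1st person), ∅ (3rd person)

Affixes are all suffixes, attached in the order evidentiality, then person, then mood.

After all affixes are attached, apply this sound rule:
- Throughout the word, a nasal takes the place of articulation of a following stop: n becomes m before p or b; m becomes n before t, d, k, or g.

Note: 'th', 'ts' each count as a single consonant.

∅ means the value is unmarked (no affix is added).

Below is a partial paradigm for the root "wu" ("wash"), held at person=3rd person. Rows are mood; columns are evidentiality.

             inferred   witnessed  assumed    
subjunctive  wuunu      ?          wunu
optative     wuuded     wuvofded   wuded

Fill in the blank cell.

wuvofnu

Attach evidentiality witnessed -vof (after vowel 'u') → wuvof.
person = 3rd person: zero marking, form stays wuvof.
Attach mood subjunctive -nu → wuvofnu.
Nasal assimilation: no change.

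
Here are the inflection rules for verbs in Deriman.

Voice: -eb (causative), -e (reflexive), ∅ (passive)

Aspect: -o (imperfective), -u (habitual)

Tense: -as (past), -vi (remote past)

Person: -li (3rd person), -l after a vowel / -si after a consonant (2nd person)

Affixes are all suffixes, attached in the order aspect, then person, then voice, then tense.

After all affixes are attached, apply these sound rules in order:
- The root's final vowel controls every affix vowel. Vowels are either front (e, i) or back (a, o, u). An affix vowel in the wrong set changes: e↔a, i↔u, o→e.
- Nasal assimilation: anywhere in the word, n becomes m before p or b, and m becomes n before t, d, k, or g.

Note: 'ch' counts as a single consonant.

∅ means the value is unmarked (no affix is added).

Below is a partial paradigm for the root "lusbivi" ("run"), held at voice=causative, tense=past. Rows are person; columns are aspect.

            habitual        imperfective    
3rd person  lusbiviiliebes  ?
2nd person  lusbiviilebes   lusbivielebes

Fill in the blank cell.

Attach aspect imperfective -o → lusbivio.
Attach person 3rd person -li → lusbivioli.
Attach voice causative -eb → lusbiviolieb.
Attach tense past -as → lusbivioliebas.
Apply vowel harmony: lusbivioliebas → lusbivieliebes.
Nasal assimilation: no change.

lusbivieliebes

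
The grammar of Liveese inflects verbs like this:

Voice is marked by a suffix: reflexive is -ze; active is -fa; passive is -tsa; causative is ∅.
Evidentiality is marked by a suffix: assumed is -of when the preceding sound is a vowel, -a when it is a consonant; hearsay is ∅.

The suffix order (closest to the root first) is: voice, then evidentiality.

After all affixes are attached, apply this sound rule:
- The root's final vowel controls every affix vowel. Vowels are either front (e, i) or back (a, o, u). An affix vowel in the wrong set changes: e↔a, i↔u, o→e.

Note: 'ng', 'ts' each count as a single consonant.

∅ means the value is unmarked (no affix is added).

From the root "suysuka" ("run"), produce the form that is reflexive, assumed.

suysukazaof

Attach voice reflexive -ze → suysukaze.
Attach evidentiality assumed -of (after vowel 'e') → suysukazeof.
Apply vowel harmony: suysukazeof → suysukazaof.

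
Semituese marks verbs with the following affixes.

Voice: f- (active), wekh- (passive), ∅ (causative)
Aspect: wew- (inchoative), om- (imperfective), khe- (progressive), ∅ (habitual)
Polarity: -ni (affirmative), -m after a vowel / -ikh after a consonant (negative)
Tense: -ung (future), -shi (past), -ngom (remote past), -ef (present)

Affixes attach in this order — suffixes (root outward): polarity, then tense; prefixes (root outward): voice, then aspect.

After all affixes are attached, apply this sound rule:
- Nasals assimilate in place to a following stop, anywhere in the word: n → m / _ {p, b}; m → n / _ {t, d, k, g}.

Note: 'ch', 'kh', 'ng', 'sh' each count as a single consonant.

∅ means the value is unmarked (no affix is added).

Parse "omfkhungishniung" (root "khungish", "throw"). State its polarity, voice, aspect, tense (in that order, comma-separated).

Segment: om-f-khungish-ni-ung.
polarity: -ni → affirmative.
voice: f- → active.
aspect: om- → imperfective.
tense: -ung → future.

affirmative, active, imperfective, future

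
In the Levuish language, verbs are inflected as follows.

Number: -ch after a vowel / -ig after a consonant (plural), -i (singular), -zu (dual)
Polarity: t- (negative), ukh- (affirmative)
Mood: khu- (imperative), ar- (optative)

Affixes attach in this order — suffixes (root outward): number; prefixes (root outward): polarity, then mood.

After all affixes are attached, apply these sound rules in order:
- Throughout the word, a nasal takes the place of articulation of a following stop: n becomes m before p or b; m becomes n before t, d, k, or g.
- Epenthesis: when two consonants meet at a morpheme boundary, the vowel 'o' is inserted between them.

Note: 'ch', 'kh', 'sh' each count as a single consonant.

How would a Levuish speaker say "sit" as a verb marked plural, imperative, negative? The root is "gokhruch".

Attach polarity negative t- → tgokhruch.
Attach number plural -ig (after consonant 'ch') → tgokhruchig.
Attach mood imperative khu- → khutgokhruchig.
Nasal assimilation: no change.
Apply epenthesis: khutgokhruchig → khutogokhruchig.

khutogokhruchig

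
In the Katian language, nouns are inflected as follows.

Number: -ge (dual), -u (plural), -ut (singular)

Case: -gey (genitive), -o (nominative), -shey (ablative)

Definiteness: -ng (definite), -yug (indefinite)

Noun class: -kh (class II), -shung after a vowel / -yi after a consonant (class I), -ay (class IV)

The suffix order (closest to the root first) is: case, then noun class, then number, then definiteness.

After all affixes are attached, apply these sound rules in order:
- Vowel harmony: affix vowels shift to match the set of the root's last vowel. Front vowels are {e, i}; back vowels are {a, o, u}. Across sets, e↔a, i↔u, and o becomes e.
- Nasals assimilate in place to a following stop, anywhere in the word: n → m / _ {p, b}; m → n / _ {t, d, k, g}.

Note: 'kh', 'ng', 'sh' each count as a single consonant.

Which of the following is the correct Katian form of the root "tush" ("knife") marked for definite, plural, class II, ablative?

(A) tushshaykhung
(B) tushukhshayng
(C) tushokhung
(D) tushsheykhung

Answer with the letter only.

Attach case ablative -shey → tushshey.
Attach noun class class II -kh → tushsheykh.
Attach number plural -u → tushsheykhu.
Attach definiteness definite -ng → tushsheykhung.
Apply vowel harmony: tushsheykhung → tushshaykhung.
Nasal assimilation: no change.
So the correct form is tushshaykhung, option (A).
(C) tushokhung is wrong: it uses nominative instead of ablative for case.
(B) tushukhshayng is wrong: it has the affixes in the wrong order.
(D) tushsheykhung is wrong: it fails to apply the sound rule(s).

A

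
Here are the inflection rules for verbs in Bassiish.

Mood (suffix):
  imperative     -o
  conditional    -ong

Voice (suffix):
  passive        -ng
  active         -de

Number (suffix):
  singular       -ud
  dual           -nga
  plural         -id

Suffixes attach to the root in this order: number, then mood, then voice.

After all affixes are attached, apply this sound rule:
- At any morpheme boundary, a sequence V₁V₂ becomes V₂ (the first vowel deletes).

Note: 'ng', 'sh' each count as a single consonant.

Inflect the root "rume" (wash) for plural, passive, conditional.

rumidongng

Attach number plural -id → rumeid.
Attach mood conditional -ong → rumeidong.
Attach voice passive -ng → rumeidongng.
Apply vowel deletion: rumeidongng → rumidongng.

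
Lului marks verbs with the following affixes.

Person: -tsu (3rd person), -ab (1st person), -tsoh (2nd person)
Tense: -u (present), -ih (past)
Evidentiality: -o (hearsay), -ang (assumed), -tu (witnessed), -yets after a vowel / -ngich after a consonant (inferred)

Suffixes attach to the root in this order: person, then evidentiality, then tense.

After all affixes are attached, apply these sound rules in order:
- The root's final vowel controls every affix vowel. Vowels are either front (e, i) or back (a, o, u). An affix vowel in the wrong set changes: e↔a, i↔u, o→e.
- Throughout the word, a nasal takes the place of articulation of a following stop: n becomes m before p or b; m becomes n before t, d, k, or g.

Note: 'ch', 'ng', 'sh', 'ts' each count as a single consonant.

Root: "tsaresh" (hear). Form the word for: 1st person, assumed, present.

tsareshebengi

Attach person 1st person -ab → tsareshab.
Attach evidentiality assumed -ang → tsareshabang.
Attach tense present -u → tsareshabangu.
Apply vowel harmony: tsareshabangu → tsareshebengi.
Nasal assimilation: no change.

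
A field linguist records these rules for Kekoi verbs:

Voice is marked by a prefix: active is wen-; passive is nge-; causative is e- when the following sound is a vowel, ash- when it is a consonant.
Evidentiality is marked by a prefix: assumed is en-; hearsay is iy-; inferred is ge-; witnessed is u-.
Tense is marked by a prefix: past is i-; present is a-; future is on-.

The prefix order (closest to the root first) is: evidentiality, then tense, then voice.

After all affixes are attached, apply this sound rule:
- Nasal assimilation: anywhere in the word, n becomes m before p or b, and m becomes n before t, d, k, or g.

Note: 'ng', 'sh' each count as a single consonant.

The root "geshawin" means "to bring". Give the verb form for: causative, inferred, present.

eagegeshawin

Attach evidentiality inferred ge- → gegeshawin.
Attach tense present a- → agegeshawin.
Attach voice causative e- (before vowel 'a') → eagegeshawin.
Nasal assimilation: no change.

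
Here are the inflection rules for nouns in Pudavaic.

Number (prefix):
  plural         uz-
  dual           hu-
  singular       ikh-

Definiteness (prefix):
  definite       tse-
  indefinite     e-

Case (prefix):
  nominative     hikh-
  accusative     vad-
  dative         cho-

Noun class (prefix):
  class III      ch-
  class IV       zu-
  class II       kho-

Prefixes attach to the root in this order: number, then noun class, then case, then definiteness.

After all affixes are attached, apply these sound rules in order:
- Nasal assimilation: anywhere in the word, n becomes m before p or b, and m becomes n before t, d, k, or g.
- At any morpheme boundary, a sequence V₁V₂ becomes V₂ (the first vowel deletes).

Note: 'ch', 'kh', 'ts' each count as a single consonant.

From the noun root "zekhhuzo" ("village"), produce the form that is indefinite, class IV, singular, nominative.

ehikhzikhzekhhuzo

Attach number singular ikh- → ikhzekhhuzo.
Attach noun class class IV zu- → zuikhzekhhuzo.
Attach case nominative hikh- → hikhzuikhzekhhuzo.
Attach definiteness indefinite e- → ehikhzuikhzekhhuzo.
Nasal assimilation: no change.
Apply vowel deletion: ehikhzuikhzekhhuzo → ehikhzikhzekhhuzo.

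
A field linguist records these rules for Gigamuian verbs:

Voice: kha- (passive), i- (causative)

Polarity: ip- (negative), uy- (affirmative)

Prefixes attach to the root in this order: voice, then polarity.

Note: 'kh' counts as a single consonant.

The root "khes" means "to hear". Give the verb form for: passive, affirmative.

Attach voice passive kha- → khakhes.
Attach polarity affirmative uy- → uykhakhes.

uykhakhes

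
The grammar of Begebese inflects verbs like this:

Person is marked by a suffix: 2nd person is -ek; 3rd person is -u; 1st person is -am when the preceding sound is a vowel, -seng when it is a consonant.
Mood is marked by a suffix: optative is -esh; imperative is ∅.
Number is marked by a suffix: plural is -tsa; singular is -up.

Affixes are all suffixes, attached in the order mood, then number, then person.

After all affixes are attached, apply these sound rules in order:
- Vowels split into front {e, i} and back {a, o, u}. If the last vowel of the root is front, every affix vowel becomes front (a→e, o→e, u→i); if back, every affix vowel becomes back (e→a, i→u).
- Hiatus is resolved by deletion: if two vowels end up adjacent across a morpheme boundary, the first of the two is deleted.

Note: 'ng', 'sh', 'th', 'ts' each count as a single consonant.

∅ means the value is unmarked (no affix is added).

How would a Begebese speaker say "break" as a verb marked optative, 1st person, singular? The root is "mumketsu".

Attach mood optative -esh → mumketsuesh.
Attach number singular -up → mumketsueshup.
Attach person 1st person -seng (after consonant 'p') → mumketsueshupseng.
Apply vowel harmony: mumketsueshupseng → mumketsuashupsang.
Apply vowel deletion: mumketsuashupsang → mumketsashupsang.

mumketsashupsang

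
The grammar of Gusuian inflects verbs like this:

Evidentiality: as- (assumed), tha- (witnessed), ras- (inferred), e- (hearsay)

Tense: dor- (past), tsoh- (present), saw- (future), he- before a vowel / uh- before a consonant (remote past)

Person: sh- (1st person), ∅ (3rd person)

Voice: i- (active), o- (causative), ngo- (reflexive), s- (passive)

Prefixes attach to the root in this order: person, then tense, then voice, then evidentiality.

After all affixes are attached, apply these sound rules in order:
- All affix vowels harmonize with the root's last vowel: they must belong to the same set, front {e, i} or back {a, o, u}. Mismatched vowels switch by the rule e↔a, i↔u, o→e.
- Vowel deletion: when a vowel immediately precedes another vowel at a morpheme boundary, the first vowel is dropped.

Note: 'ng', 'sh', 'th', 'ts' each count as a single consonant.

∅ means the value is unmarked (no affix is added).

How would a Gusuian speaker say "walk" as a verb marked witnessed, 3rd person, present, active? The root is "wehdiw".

person = 3rd person: zero marking, form stays wehdiw.
Attach tense present tsoh- → tsohwehdiw.
Attach voice active i- → itsohwehdiw.
Attach evidentiality witnessed tha- → thaitsohwehdiw.
Apply vowel harmony: thaitsohwehdiw → theitsehwehdiw.
Apply vowel deletion: theitsehwehdiw → thitsehwehdiw.

thitsehwehdiw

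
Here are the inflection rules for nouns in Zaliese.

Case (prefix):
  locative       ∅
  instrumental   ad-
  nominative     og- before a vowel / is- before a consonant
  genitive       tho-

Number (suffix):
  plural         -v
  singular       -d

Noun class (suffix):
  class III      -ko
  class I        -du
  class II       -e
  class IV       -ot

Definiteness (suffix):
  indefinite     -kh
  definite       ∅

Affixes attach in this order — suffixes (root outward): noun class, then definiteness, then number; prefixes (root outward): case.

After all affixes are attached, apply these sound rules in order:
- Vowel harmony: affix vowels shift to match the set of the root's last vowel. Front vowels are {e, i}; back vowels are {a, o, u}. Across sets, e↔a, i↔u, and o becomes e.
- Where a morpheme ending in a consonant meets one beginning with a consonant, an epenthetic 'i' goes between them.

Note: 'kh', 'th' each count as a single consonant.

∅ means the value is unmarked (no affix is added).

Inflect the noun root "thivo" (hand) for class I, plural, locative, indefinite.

case = locative: zero marking, form stays thivo.
Attach noun class class I -du → thivodu.
Attach definiteness indefinite -kh → thivodukh.
Attach number plural -v → thivodukhv.
Vowel harmony: no change.
Apply epenthesis: thivodukhv → thivodukhiv.

thivodukhiv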